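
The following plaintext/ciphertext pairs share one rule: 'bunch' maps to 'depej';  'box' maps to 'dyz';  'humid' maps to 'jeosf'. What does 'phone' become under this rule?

Two shifts are in play — +10 for a/e/i/o/u, +2 for every other letter.
For phone: p(cons)+2=r, h(cons)+2=j, o(vowel)+10=y, n(cons)+2=p, e(vowel)+10=o.

rjypo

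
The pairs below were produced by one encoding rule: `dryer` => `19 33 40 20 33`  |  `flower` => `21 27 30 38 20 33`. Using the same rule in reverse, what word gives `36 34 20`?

use

d is letter #4 and maps to 19: an offset of 15. The number is (letter's place in the alphabet, a=1) + 15.
Decoding 36 34 20: 36→(36−15)÷1=21=u, 34→(34−15)÷1=19=s, 20→(20−15)÷1=5=e.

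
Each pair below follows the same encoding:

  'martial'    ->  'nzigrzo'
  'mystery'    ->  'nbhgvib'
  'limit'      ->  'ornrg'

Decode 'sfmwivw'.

This is the alphabet-reversal cipher (Atbash): a becomes z, b becomes y, etc.
Decoding sfmwivw: s↔h, f↔u, m↔n, w↔d, i↔r, v↔e, w↔d.

hundred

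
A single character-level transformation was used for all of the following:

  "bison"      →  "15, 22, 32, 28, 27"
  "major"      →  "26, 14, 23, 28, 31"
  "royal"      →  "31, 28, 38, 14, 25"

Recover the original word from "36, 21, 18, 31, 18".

b is letter #2 and maps to 15: an offset of 13. The number is (letter's place in the alphabet, a=1) + 13.
Undoing it on 36, 21, 18, 31, 18: 36→(36−13)÷1=23=w, 21→(21−13)÷1=8=h, 18→(18−13)÷1=5=e, 31→(31−13)÷1=18=r, 18→(18−13)÷1=5=e.

where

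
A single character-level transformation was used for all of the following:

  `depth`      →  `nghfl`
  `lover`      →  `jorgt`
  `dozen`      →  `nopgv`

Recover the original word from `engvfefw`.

d(3)→n(13) and e(4)→g(6) fit y≡19x+8 (mod 26); the inverse of 19 mod 26 is 11. Treating letters as 0–25, the rule is x ↦ 19x + 8 (mod 26).
Decoding engvfefw: e(4)→11·(4−8)≡8=i; n(13)→11·(13−8)≡3=d; g(6)→11·(6−8)≡4=e; v(21)→11·(21−8)≡13=n; f(5)→11·(5−8)≡19=t; e(4)→11·(4−8)≡8=i; f(5)→11·(5−8)≡19=t; w(22)→11·(22−8)≡24=y (all mod 26).

identity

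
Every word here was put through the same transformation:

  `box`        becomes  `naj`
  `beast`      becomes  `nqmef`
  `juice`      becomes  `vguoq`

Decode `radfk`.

forty

Compare letters: b→n is +12, o→a is +12, x→j is +12 — a constant shift. It's a constant shift of +12 (ROT12).
Decoding radfk: r−12=f, a−12=o, d−12=r, f−12=t, k−12=y.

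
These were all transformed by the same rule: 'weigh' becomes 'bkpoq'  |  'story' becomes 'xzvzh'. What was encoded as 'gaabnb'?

butter

Letter i (0-indexed) is shifted by i+5, so successive shifts are 5, 6, 7, ….
Reversing it on gaabnb: g−5=b, a−6=u, a−7=t, b−8=t, n−9=e, b−10=r.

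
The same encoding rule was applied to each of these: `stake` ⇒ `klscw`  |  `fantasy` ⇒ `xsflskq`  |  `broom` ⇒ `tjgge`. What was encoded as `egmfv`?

Compare letters: s→k is +18, t→l is +18, a→s is +18 — a constant shift. Every letter moves 18 places later in the alphabet, wrapping around z→a.
Reversing it on egmfv: e−18=m, g−18=o, m−18=u, f−18=n, v−18=d.

mound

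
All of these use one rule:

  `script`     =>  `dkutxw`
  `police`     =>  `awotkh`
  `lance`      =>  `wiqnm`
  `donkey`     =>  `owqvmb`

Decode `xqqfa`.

It's a Vigenère-style cipher with numeric key [11,8,3]: position i shifts by key[i mod 3].
Reversing it on xqqfa: x−11=m, q−8=i, q−3=n, f−11=u, a−8=s.

minus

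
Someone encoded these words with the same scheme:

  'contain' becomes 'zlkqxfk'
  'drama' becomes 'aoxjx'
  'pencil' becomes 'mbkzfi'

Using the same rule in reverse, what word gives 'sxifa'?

valid

It's a constant shift of +23 (ROT23).
Undoing it on sxifa: s−23=v, x−23=a, i−23=l, f−23=i, a−23=d.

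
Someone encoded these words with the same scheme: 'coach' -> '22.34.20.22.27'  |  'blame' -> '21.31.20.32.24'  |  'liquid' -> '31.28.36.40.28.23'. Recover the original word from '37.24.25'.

c is letter #3 and maps to 22: an offset of 19. Letters become their 1-based position plus 19 (so a→20, b→21, …).
Reversing it on 37.24.25: 37→(37−19)÷1=18=r, 24→(24−19)÷1=5=e, 25→(25−19)÷1=6=f.

ref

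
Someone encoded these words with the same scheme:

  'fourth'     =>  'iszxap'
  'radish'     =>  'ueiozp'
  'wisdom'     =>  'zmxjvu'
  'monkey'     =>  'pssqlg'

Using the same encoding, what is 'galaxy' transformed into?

jeqgeg

The shift increases by 1 at each position, starting from +3: 3, 4, 5, ….
For galaxy: g+3=j, a+4=e, l+5=q, a+6=g, x+7=e, y+8=g.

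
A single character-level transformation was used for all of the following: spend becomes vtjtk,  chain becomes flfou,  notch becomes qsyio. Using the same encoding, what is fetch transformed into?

iiyio

In spend: s→v is +3, p→t is +4, e→j is +5, n→t is +6 — the shift increases by 1 each position. Each letter shifts forward by (position + 3), i.e. 3, 4, 5, … — the shift grows by one for each successive letter.
Applying it to fetch: f+3=i, e+4=i, t+5=y, c+6=i, h+7=o.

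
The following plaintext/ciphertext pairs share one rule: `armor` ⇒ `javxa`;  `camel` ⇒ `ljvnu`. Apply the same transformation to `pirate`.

Compare letters: a→j is +9, r→a is +9, m→v is +9 — a constant shift. It's a constant shift of +9 (ROT9).
For pirate: p+9=y, i+9=r, r+9=a, a+9=j, t+9=c, e+9=n.

yrajcn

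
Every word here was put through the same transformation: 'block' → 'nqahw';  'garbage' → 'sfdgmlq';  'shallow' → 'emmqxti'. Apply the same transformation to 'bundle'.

Shifts by position in block: pos 0: b→n (+12), pos 1: l→q (+5), pos 2: o→a (+12), pos 3: c→h (+5) — repeating every 2. The shifts repeat in a cycle of length 2: positions 0,1,… shift by +12, +5, then the pattern repeats.
Applying it to bundle: b+12=n, u+5=z, n+12=z, d+5=i, l+12=x, e+5=j.

nzzixj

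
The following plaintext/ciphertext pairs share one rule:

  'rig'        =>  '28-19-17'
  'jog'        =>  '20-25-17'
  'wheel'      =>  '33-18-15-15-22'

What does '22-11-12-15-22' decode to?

label

r is letter #18 and maps to 28: an offset of 10. Each letter is replaced by its alphabet position (a=1..z=26) + 10.
Decoding 22-11-12-15-22: 22→(22−10)÷1=12=l, 11→(11−10)÷1=1=a, 12→(12−10)÷1=2=b, 15→(15−10)÷1=5=e, 22→(22−10)÷1=12=l.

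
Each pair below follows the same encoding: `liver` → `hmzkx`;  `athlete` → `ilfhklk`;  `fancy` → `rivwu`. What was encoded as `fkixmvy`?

hearing

l(11)→h(7) and i(8)→m(12) fit y≡7x+8 (mod 26); the inverse of 7 mod 26 is 15. Treating letters as 0–25, the rule is x ↦ 7x + 8 (mod 26).
Reversing it on fkixmvy: f(5)→15·(5−8)≡7=h; k(10)→15·(10−8)≡4=e; i(8)→15·(8−8)≡0=a; x(23)→15·(23−8)≡17=r; m(12)→15·(12−8)≡8=i; v(21)→15·(21−8)≡13=n; y(24)→15·(24−8)≡6=g (all mod 26).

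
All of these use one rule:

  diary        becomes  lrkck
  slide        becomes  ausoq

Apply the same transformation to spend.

ayoyp

In diary: d→l is +8, i→r is +9, a→k is +10, r→c is +11 — the shift increases by 1 each position. Each letter shifts forward by (position + 8), i.e. 8, 9, 10, … — the shift grows by one for each successive letter.
On spend: s+8=a, p+9=y, e+10=o, n+11=y, d+12=p.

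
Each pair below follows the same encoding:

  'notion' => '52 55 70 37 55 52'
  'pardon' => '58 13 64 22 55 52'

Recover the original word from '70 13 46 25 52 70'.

Each letter becomes 3×(its alphabet position, a=1..z=26) + 10.
Decoding 70 13 46 25 52 70: 70→(70−10)÷3=20=t, 13→(13−10)÷3=1=a, 46→(46−10)÷3=12=l, 25→(25−10)÷3=5=e, 52→(52−10)÷3=14=n, 70→(70−10)÷3=20=t.

talent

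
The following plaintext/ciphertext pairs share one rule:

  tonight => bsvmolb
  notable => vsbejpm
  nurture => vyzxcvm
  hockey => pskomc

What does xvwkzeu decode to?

It's a Vigenère-style cipher with numeric key [8,4]: position i shifts by key[i mod 2].
Reversing it on xvwkzeu: x−8=p, v−4=r, w−8=o, k−4=g, z−8=r, e−4=a, u−8=m.

program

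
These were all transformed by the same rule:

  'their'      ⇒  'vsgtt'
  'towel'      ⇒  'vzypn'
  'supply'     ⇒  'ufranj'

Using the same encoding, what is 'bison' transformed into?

The shifts repeat in a cycle of length 2: positions 0,1,… shift by +2, +11, then the pattern repeats.
Applying it to bison: b+2=d, i+11=t, s+2=u, o+11=z, n+2=p.

dtuzp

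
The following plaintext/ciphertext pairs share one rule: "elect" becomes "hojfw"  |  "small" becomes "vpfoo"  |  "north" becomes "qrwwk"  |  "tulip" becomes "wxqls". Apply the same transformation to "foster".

irxwhw

Shifts by position in elect: pos 0: e→h (+3), pos 1: l→o (+3), pos 2: e→j (+5), pos 3: c→f (+3), pos 4: t→w (+3) — repeating every 3. The shifts repeat in a cycle of length 3: positions 0,1,… shift by +3, +3, +5, then the pattern repeats.
On foster: f+3=i, o+3=r, s+5=x, t+3=w, e+3=h, r+5=w.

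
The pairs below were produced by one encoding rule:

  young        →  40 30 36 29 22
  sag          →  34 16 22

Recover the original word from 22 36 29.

y is letter #25 and maps to 40: an offset of 15. Each letter is replaced by its alphabet position (a=1..z=26) + 15.
Decoding 22 36 29: 22→(22−15)÷1=7=g, 36→(36−15)÷1=21=u, 29→(29−15)÷1=14=n.

gun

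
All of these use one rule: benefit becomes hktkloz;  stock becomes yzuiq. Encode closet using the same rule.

Compare letters: b→h is +6, e→k is +6, n→t is +6 — a constant shift. Every letter moves 6 places later in the alphabet, wrapping around z→a.
For closet: c+6=i, l+6=r, o+6=u, s+6=y, e+6=k, t+6=z.

iruykz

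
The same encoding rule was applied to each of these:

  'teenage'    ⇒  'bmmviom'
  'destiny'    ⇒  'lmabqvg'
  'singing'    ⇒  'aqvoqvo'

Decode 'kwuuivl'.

This is a Caesar cipher with shift 8.
Reversing it on kwuuivl: k−8=c, w−8=o, u−8=m, u−8=m, i−8=a, v−8=n, l−8=d.

command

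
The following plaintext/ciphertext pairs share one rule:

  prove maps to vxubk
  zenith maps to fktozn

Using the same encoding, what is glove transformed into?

mrubk

This is a Caesar cipher with shift 6.
For glove: g+6=m, l+6=r, o+6=u, v+6=b, e+6=k.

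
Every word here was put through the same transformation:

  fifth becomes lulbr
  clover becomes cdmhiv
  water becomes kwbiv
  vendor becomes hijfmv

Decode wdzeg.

f(5)→l(11) and i(8)→u(20) fit y≡3x+22 (mod 26); the inverse of 3 mod 26 is 9. Each letter's alphabet position (a=0..z=25) is mapped through 3·x+22 mod 26 — an affine cipher.
Decoding wdzeg: w(22)→9·(22−22)≡0=a; d(3)→9·(3−22)≡11=l; z(25)→9·(25−22)≡1=b; e(4)→9·(4−22)≡20=u; g(6)→9·(6−22)≡12=m (all mod 26).

album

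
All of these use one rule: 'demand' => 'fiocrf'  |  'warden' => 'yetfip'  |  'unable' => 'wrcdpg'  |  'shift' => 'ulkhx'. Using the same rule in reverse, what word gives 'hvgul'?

Shifts by position in demand: pos 0: d→f (+2), pos 1: e→i (+4), pos 2: m→o (+2), pos 3: a→c (+2), pos 4: n→r (+4), pos 5: d→f (+2) — repeating every 3. A repeating key of period 3 is used — shifts +2, +4, +2 over and over.
Decoding hvgul: h−2=f, v−4=r, g−2=e, u−2=s, l−4=h.

fresh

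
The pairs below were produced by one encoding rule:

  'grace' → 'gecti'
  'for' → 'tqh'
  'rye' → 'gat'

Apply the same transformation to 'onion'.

The output letters match the input read backwards, each shifted +2: grace reversed is ecarg. Read the word backwards and shift each letter +2.
Applying it to onion: reverse → noino; then shift: n+2=p, o+2=q, i+2=k, n+2=p, o+2=q.

pqkpq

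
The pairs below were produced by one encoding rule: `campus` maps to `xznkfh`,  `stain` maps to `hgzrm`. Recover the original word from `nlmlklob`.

Each pair mirrors across the alphabet (c↔x, a↔z, m↔n): positions sum to 25. Each letter is replaced by its mirror in the alphabet: a↔z, b↔y, c↔x, and so on (the Atbash cipher).
Decoding nlmlklob: n↔m, l↔o, m↔n, l↔o, k↔p, l↔o, o↔l, b↔y.

monopoly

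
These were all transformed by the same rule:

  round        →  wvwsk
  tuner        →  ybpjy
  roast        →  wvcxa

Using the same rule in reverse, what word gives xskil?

slide

Shifts by position in round: pos 0: r→w (+5), pos 1: o→v (+7), pos 2: u→w (+2), pos 3: n→s (+5), pos 4: d→k (+7) — repeating every 3. The shifts repeat in a cycle of length 3: positions 0,1,… shift by +5, +7, +2, then the pattern repeats.
Decoding xskil: x−5=s, s−7=l, k−2=i, i−5=d, l−7=e.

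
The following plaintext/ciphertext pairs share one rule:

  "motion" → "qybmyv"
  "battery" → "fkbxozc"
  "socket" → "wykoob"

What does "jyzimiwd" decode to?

The shifts repeat in a cycle of length 3: positions 0,1,… shift by +4, +10, +8, then the pattern repeats.
Undoing it on jyzimiwd: j−4=f, y−10=o, z−8=r, i−4=e, m−10=c, i−8=a, w−4=s, d−10=t.

forecast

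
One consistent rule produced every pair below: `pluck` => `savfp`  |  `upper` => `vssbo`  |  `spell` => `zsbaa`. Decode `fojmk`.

Each letter's alphabet position (a=0..z=25) is mapped through 11·x+9 mod 26 — an affine cipher.
Reversing it on fojmk: f(5)→19·(5−9)≡2=c; o(14)→19·(14−9)≡17=r; j(9)→19·(9−9)≡0=a; m(12)→19·(12−9)≡5=f; k(10)→19·(10−9)≡19=t (all mod 26).

craft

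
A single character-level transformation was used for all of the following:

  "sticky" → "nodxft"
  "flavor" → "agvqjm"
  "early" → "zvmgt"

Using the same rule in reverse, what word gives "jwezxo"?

object

Compare letters: s→n is +21, t→o is +21, i→d is +21 — a constant shift. This is a Caesar cipher with shift 21.
Undoing it on jwezxo: j−21=o, w−21=b, e−21=j, z−21=e, x−21=c, o−21=t.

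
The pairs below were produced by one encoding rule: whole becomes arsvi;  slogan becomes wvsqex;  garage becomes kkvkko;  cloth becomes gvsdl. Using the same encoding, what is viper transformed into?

zstov

Shifts by position in whole: pos 0: w→a (+4), pos 1: h→r (+10), pos 2: o→s (+4), pos 3: l→v (+10) — repeating every 2. The shifts repeat in a cycle of length 2: positions 0,1,… shift by +4, +10, then the pattern repeats.
Applying it to viper: v+4=z, i+10=s, p+4=t, e+10=o, r+4=v.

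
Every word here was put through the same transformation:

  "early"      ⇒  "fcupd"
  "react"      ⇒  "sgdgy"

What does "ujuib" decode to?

threw

In early: e→f is +1, a→c is +2, r→u is +3, l→p is +4 — the shift increases by 1 each position. Letter i (0-indexed) is shifted by i+1, so successive shifts are 1, 2, 3, ….
Reversing it on ujuib: u−1=t, j−2=h, u−3=r, i−4=e, b−5=w.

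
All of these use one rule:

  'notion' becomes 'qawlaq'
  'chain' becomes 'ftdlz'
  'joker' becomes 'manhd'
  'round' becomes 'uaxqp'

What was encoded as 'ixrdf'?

Shifts by position in notion: pos 0: n→q (+3), pos 1: o→a (+12), pos 2: t→w (+3), pos 3: i→l (+3), pos 4: o→a (+12), pos 5: n→q (+3) — repeating every 3. It's a Vigenère-style cipher with numeric key [3,12,3]: position i shifts by key[i mod 3].
Reversing it on ixrdf: i−3=f, x−12=l, r−3=o, d−3=a, f−12=t.

float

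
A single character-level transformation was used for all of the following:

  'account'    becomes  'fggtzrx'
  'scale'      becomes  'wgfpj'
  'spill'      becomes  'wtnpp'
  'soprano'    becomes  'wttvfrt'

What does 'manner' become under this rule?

The shift depends on letter class: consonant c→g is +4, but vowel a→f is +5. Two shifts are in play — +5 for a/e/i/o/u, +4 for every other letter.
For manner: m(cons)+4=q, a(vowel)+5=f, n(cons)+4=r, n(cons)+4=r, e(vowel)+5=j, r(cons)+4=v.

qfrrjv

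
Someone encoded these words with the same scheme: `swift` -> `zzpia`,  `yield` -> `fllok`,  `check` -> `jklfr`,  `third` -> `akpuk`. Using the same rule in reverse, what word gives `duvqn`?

wrong

Shifts by position in swift: pos 0: s→z (+7), pos 1: w→z (+3), pos 2: i→p (+7), pos 3: f→i (+3) — repeating every 2. A repeating key of period 2 is used — shifts +7, +3 over and over.
Reversing it on duvqn: d−7=w, u−3=r, v−7=o, q−3=n, n−7=g.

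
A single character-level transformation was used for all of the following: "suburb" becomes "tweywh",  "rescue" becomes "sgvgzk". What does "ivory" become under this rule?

In suburb: s→t is +1, u→w is +2, b→e is +3, u→y is +4 — the shift increases by 1 each position. Each letter shifts forward by (position + 1), i.e. 1, 2, 3, … — the shift grows by one for each successive letter.
On ivory: i+1=j, v+2=x, o+3=r, r+4=v, y+5=d.

jxrvd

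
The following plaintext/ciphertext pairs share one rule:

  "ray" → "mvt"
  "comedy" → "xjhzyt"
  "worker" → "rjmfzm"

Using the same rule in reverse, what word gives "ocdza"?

This is a Caesar cipher with shift 21.
Reversing it on ocdza: o−21=t, c−21=h, d−21=i, z−21=e, a−21=f.

thief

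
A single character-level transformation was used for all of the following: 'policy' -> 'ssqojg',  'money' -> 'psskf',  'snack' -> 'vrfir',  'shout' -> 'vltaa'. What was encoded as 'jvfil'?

grace

In policy: p→s is +3, o→s is +4, l→q is +5, i→o is +6 — the shift increases by 1 each position. Letter i (0-indexed) is shifted by i+3, so successive shifts are 3, 4, 5, ….
Decoding jvfil: j−3=g, v−4=r, f−5=a, i−6=c, l−7=e.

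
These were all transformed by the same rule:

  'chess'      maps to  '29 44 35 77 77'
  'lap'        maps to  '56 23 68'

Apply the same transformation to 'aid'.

c(#3)→29 and h(#8)→44: differences scale by 3, so n = 3·pos + 20. Each letter becomes 3×(its alphabet position, a=1..z=26) + 20.
On aid: a=1→23, i=9→47, d=4→32.

23 47 32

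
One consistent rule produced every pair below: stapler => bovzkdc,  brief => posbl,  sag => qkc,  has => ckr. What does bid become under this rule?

The output letters match the input read backwards, each shifted +10: stapler reversed is relpats. The word is reversed, then every letter is shifted forward by 10.
On bid: reverse → dib; then shift: d+10=n, i+10=s, b+10=l.

nsl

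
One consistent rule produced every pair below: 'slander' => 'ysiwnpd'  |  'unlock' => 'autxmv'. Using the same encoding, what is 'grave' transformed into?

In slander: s→y is +6, l→s is +7, a→i is +8, n→w is +9 — the shift increases by 1 each position. Letter i (0-indexed) is shifted by i+6, so successive shifts are 6, 7, 8, ….
On grave: g+6=m, r+7=y, a+8=i, v+9=e, e+10=o.

myieo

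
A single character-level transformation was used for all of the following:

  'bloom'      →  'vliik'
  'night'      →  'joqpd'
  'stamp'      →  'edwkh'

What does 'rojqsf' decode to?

This is an affine cipher: with a=0,…,z=25, each position x becomes (25x+22) mod 26.
Undoing it on rojqsf: r(17)→25·(17−22)≡5=f; o(14)→25·(14−22)≡8=i; j(9)→25·(9−22)≡13=n; q(16)→25·(16−22)≡6=g; s(18)→25·(18−22)≡4=e; f(5)→25·(5−22)≡17=r (all mod 26).

finger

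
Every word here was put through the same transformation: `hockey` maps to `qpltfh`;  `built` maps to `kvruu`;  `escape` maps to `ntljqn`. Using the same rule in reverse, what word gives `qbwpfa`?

Shifts by position in hockey: pos 0: h→q (+9), pos 1: o→p (+1), pos 2: c→l (+9), pos 3: k→t (+9), pos 4: e→f (+1), pos 5: y→h (+9) — repeating every 3. The shifts repeat in a cycle of length 3: positions 0,1,… shift by +9, +1, +9, then the pattern repeats.
Reversing it on qbwpfa: q−9=h, b−1=a, w−9=n, p−9=g, f−1=e, a−9=r.

hanger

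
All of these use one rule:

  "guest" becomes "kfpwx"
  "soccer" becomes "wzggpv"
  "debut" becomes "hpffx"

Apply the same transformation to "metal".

The shift depends on letter class: consonant g→k is +4, but vowel u→f is +11. Two shifts are in play — +11 for a/e/i/o/u, +4 for every other letter.
Applying it to metal: m(cons)+4=q, e(vowel)+11=p, t(cons)+4=x, a(vowel)+11=l, l(cons)+4=p.

qpxlp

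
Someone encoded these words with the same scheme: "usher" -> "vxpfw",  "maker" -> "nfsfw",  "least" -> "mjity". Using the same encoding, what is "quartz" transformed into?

rzisyh

It's a Vigenère-style cipher with numeric key [1,5,8]: position i shifts by key[i mod 3].
Applying it to quartz: q+1=r, u+5=z, a+8=i, r+1=s, t+5=y, z+8=h.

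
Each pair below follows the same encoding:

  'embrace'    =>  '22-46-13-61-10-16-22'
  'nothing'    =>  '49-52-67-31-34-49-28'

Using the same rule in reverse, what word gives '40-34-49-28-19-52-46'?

kingdom

e(#5)→22 and m(#13)→46: differences scale by 3, so n = 3·pos + 7. Each letter becomes 3×(its alphabet position, a=1..z=26) + 7.
Undoing it on 40-34-49-28-19-52-46: 40→(40−7)÷3=11=k, 34→(34−7)÷3=9=i, 49→(49−7)÷3=14=n, 28→(28−7)÷3=7=g, 19→(19−7)÷3=4=d, 52→(52−7)÷3=15=o, 46→(46−7)÷3=13=m.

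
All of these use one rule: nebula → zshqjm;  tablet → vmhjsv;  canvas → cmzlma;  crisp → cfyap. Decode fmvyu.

ratio

n(13)→z(25) and e(4)→s(18) fit y≡21x+12 (mod 26); the inverse of 21 mod 26 is 5. Each letter's alphabet position (a=0..z=25) is mapped through 21·x+12 mod 26 — an affine cipher.
Decoding fmvyu: f(5)→5·(5−12)≡17=r; m(12)→5·(12−12)≡0=a; v(21)→5·(21−12)≡19=t; y(24)→5·(24−12)≡8=i; u(20)→5·(20−12)≡14=o (all mod 26).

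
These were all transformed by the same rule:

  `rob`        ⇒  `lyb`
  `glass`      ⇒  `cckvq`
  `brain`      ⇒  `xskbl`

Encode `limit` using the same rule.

The output letters match the input read backwards, each shifted +10: rob reversed is bor. The word is reversed, then every letter is shifted forward by 10.
On limit: reverse → timil; then shift: t+10=d, i+10=s, m+10=w, i+10=s, l+10=v.

dswsv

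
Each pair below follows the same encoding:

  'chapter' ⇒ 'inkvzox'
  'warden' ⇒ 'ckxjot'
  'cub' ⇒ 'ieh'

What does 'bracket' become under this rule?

hxkiqoz

Two shifts are in play — +10 for a/e/i/o/u, +6 for every other letter.
On bracket: b(cons)+6=h, r(cons)+6=x, a(vowel)+10=k, c(cons)+6=i, k(cons)+6=q, e(vowel)+10=o, t(cons)+6=z.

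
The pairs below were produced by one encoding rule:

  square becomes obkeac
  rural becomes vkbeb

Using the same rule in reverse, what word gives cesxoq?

The output letters match the input read backwards, each shifted +10: square reversed is erauqs. Read the word backwards and shift each letter +10.
Undoing it on cesxoq: shift back: c−10=s, e−10=u, s−10=i, x−10=n, o−10=e, q−10=g → suineg; then reverse → genius.

genius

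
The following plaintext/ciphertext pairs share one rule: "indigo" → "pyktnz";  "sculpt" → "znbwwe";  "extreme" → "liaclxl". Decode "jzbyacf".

country

Shifts by position in indigo: pos 0: i→p (+7), pos 1: n→y (+11), pos 2: d→k (+7), pos 3: i→t (+11) — repeating every 2. It's a Vigenère-style cipher with numeric key [7,11]: position i shifts by key[i mod 2].
Decoding jzbyacf: j−7=c, z−11=o, b−7=u, y−11=n, a−7=t, c−11=r, f−7=y.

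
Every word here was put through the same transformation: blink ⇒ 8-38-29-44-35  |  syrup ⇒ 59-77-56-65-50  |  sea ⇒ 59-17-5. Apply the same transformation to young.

With a=1..z=26, the number is 3·pos + 2.
For young: y=25→77, o=15→47, u=21→65, n=14→44, g=7→23.

77-47-65-44-23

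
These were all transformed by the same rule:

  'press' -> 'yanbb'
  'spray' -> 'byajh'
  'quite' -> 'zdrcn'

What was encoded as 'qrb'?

Compare letters: p→y is +9, r→a is +9, e→n is +9 — a constant shift. Each letter is shifted forward by 9 in the alphabet (a Caesar shift of +9).
Reversing it on qrb: q−9=h, r−9=i, b−9=s.

his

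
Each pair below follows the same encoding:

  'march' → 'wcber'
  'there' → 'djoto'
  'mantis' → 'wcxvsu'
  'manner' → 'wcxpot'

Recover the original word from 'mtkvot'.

Shifts by position in march: pos 0: m→w (+10), pos 1: a→c (+2), pos 2: r→b (+10), pos 3: c→e (+2) — repeating every 2. It's a Vigenère-style cipher with numeric key [10,2]: position i shifts by key[i mod 2].
Decoding mtkvot: m−10=c, t−2=r, k−10=a, v−2=t, o−10=e, t−2=r.

crater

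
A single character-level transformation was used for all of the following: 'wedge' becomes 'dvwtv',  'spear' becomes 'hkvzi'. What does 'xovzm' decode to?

clean

Each pair mirrors across the alphabet (w↔d, e↔v, d↔w): positions sum to 25. Each letter is replaced by its mirror in the alphabet: a↔z, b↔y, c↔x, and so on (the Atbash cipher).
Reversing it on xovzm: x↔c, o↔l, v↔e, z↔a, m↔n.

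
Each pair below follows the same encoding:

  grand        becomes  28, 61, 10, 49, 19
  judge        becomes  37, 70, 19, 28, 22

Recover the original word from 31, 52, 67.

With a=1..z=26, the number is 3·pos + 7.
Reversing it on 31, 52, 67: 31→(31−7)÷3=8=h, 52→(52−7)÷3=15=o, 67→(67−7)÷3=20=t.

hot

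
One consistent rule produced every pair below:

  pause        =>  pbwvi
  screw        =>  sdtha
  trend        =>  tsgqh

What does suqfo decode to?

stock

Letter i (0-indexed) is shifted by i+0, so successive shifts are 0, 1, 2, ….
Undoing it on suqfo: s−0=s, u−1=t, q−2=o, f−3=c, o−4=k.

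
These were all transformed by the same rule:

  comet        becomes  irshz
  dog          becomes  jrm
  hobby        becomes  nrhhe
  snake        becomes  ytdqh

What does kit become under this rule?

qlz

The shift depends on letter class: consonant c→i is +6, but vowel o→r is +3. Two shifts are in play — +3 for a/e/i/o/u, +6 for every other letter.
For kit: k(cons)+6=q, i(vowel)+3=l, t(cons)+6=z.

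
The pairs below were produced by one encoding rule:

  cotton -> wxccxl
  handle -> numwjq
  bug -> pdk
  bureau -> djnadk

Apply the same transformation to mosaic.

The output letters match the input read backwards, each shifted +9: cotton reversed is nottoc. Two steps: reverse the string, then apply a Caesar shift of +9.
For mosaic: reverse → ciasom; then shift: c+9=l, i+9=r, a+9=j, s+9=b, o+9=x, m+9=v.

lrjbxv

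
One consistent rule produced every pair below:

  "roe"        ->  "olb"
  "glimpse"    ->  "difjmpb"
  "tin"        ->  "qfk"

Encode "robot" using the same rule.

olylq

Compare letters: r→o is +23, o→l is +23, e→b is +23 — a constant shift. Each letter is shifted forward by 23 in the alphabet (a Caesar shift of +23).
For robot: r+23=o, o+23=l, b+23=y, o+23=l, t+23=q.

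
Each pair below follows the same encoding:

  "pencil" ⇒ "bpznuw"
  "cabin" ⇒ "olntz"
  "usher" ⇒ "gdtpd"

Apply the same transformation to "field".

Shifts by position in pencil: pos 0: p→b (+12), pos 1: e→p (+11), pos 2: n→z (+12), pos 3: c→n (+11) — repeating every 2. A repeating key of period 2 is used — shifts +12, +11 over and over.
On field: f+12=r, i+11=t, e+12=q, l+11=w, d+12=p.

rtqwp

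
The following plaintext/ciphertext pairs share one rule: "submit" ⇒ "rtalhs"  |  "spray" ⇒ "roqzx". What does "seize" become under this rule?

rdhyd

Compare letters: s→r is +25, u→t is +25, b→a is +25 — a constant shift. Every letter moves 25 places later in the alphabet, wrapping around z→a.
On seize: s+25=r, e+25=d, i+25=h, z+25=y, e+25=d.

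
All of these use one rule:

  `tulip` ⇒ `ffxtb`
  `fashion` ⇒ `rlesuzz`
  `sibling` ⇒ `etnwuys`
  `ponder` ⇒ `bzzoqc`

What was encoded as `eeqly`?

The shifts repeat in a cycle of length 2: positions 0,1,… shift by +12, +11, then the pattern repeats.
Decoding eeqly: e−12=s, e−11=t, q−12=e, l−11=a, y−12=m.

steam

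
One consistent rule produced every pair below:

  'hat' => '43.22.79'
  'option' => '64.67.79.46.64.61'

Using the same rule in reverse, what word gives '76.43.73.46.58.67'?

Each letter becomes 3×(its alphabet position, a=1..z=26) + 19.
Reversing it on 76.43.73.46.58.67: 76→(76−19)÷3=19=s, 43→(43−19)÷3=8=h, 73→(73−19)÷3=18=r, 46→(46−19)÷3=9=i, 58→(58−19)÷3=13=m, 67→(67−19)÷3=16=p.

shrimp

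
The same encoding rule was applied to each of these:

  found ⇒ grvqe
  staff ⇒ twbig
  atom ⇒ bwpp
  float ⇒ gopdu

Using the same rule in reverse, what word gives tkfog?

shelf

A repeating key of period 2 is used — shifts +1, +3 over and over.
Decoding tkfog: t−1=s, k−3=h, f−1=e, o−3=l, g−1=f.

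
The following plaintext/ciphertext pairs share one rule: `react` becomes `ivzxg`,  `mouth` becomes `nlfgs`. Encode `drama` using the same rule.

Each pair mirrors across the alphabet (r↔i, e↔v, a↔z): positions sum to 25. Letters are reflected about the middle of the alphabet (position → 25−position): Atbash.
Applying it to drama: d↔w, r↔i, a↔z, m↔n, a↔z.

wiznz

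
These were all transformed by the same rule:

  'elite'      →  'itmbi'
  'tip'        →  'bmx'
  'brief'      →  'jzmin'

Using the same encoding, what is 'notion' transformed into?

vsbmsv

The shift depends on letter class: consonant l→t is +8, but vowel e→i is +4. Two shifts are in play — +4 for a/e/i/o/u, +8 for every other letter.
Applying it to notion: n(cons)+8=v, o(vowel)+4=s, t(cons)+8=b, i(vowel)+4=m, o(vowel)+4=s, n(cons)+8=v.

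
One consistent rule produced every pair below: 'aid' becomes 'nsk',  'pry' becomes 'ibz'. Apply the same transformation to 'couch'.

rmeym

The output letters match the input read backwards, each shifted +10: aid reversed is dia. Read the word backwards and shift each letter +10.
Applying it to couch: reverse → hcuoc; then shift: h+10=r, c+10=m, u+10=e, o+10=y, c+10=m.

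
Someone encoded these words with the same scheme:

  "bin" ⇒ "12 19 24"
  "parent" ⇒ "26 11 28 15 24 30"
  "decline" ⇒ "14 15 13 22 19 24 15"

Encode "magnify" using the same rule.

23 11 17 24 19 16 35

b is letter #2 and maps to 12: an offset of 10. The number is (letter's place in the alphabet, a=1) + 10.
Applying it to magnify: m=13→23, a=1→11, g=7→17, n=14→24, i=9→19, f=6→16, y=25→35.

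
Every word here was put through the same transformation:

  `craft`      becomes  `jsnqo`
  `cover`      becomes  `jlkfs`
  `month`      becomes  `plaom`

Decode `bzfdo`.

c(2)→j(9) and r(17)→s(18) fit y≡11x+13 (mod 26); the inverse of 11 mod 26 is 19. This is an affine cipher: with a=0,…,z=25, each position x becomes (11x+13) mod 26.
Undoing it on bzfdo: b(1)→19·(1−13)≡6=g; z(25)→19·(25−13)≡20=u; f(5)→19·(5−13)≡4=e; d(3)→19·(3−13)≡18=s; o(14)→19·(14−13)≡19=t (all mod 26).

guest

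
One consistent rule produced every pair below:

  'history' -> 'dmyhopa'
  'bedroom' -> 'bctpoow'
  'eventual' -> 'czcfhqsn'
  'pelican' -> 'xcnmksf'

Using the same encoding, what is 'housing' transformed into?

doqymfu

This is an affine cipher: with a=0,…,z=25, each position x becomes (9x+18) mod 26.
On housing: h(7)→9·7+18≡3=d; o(14)→9·14+18≡14=o; u(20)→9·20+18≡16=q; s(18)→9·18+18≡24=y; i(8)→9·8+18≡12=m; n(13)→9·13+18≡5=f; g(6)→9·6+18≡20=u (all mod 26).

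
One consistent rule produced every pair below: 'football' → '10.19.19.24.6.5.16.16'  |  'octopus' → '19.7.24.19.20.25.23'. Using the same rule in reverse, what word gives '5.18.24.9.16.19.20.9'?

f is letter #6 and maps to 10: an offset of 4. The number is (letter's place in the alphabet, a=1) + 4.
Reversing it on 5.18.24.9.16.19.20.9: 5→(5−4)÷1=1=a, 18→(18−4)÷1=14=n, 24→(24−4)÷1=20=t, 9→(9−4)÷1=5=e, 16→(16−4)÷1=12=l, 19→(19−4)÷1=15=o, 20→(20−4)÷1=16=p, 9→(9−4)÷1=5=e.

antelope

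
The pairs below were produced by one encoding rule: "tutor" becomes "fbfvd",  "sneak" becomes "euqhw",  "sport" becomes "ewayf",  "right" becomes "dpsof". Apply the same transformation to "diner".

Shifts by position in tutor: pos 0: t→f (+12), pos 1: u→b (+7), pos 2: t→f (+12), pos 3: o→v (+7) — repeating every 2. A repeating key of period 2 is used — shifts +12, +7 over and over.
Applying it to diner: d+12=p, i+7=p, n+12=z, e+7=l, r+12=d.

ppzld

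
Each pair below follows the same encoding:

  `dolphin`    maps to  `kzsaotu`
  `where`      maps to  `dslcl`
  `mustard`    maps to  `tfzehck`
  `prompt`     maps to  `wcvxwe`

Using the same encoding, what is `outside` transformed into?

vfadpol

Shifts by position in dolphin: pos 0: d→k (+7), pos 1: o→z (+11), pos 2: l→s (+7), pos 3: p→a (+11) — repeating every 2. A repeating key of period 2 is used — shifts +7, +11 over and over.
Applying it to outside: o+7=v, u+11=f, t+7=a, s+11=d, i+7=p, d+11=o, e+7=l.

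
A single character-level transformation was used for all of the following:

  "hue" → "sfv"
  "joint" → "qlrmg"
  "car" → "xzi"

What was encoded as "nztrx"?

magic

Letters are reflected about the middle of the alphabet (position → 25−position): Atbash.
Undoing it on nztrx: n↔m, z↔a, t↔g, r↔i, x↔c.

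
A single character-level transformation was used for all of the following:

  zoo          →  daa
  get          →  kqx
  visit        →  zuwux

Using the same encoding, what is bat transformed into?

The shift depends on letter class: consonant z→d is +4, but vowel o→a is +12. Vowels shift forward by 12 and consonants shift forward by 4.
Applying it to bat: b(cons)+4=f, a(vowel)+12=m, t(cons)+4=x.

fmx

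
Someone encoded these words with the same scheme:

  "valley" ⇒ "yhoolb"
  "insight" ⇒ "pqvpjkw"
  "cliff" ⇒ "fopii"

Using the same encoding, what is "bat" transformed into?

ehw

Vowels shift forward by 7 and consonants shift forward by 3.
Applying it to bat: b(cons)+3=e, a(vowel)+7=h, t(cons)+3=w.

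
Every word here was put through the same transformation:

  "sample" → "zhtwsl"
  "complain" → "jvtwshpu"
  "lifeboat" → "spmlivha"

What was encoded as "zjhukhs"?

Compare letters: s→z is +7, a→h is +7, m→t is +7 — a constant shift. Each letter is shifted forward by 7 in the alphabet (a Caesar shift of +7).
Undoing it on zjhukhs: z−7=s, j−7=c, h−7=a, u−7=n, k−7=d, h−7=a, s−7=l.

scandal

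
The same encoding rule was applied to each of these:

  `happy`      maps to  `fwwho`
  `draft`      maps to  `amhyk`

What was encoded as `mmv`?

The output letters match the input read backwards, each shifted +7: happy reversed is yppah. Two steps: reverse the string, then apply a Caesar shift of +7.
Undoing it on mmv: shift back: m−7=f, m−7=f, v−7=o → ffo; then reverse → off.

off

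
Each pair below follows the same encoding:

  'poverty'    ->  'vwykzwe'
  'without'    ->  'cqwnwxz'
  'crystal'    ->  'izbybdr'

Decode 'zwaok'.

toxic

Shifts by position in poverty: pos 0: p→v (+6), pos 1: o→w (+8), pos 2: v→y (+3), pos 3: e→k (+6), pos 4: r→z (+8), pos 5: t→w (+3) — repeating every 3. The shifts repeat in a cycle of length 3: positions 0,1,… shift by +6, +8, +3, then the pattern repeats.
Undoing it on zwaok: z−6=t, w−8=o, a−3=x, o−6=i, k−8=c.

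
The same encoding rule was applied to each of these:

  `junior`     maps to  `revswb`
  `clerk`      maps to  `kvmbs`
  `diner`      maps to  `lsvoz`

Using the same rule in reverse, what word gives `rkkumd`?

jacket

It's a Vigenère-style cipher with numeric key [8,10]: position i shifts by key[i mod 2].
Decoding rkkumd: r−8=j, k−10=a, k−8=c, u−10=k, m−8=e, d−10=t.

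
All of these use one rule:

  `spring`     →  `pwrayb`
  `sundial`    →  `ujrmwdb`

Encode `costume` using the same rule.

Two steps: reverse the string, then apply a Caesar shift of +9.
For costume: reverse → emutsoc; then shift: e+9=n, m+9=v, u+9=d, t+9=c, s+9=b, o+9=x, c+9=l.

nvdcbxl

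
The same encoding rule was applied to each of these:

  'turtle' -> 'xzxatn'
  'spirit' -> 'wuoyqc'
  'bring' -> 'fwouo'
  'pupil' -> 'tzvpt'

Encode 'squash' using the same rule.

Letter i (0-indexed) is shifted by i+4, so successive shifts are 4, 5, 6, ….
For squash: s+4=w, q+5=v, u+6=a, a+7=h, s+8=a, h+9=q.

wvahaq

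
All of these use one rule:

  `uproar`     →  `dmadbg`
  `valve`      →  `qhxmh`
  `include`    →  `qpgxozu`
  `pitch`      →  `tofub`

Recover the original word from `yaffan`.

Read the word backwards and shift each letter +12.
Reversing it on yaffan: shift back: y−12=m, a−12=o, f−12=t, f−12=t, a−12=o, n−12=b → mottob; then reverse → bottom.

bottom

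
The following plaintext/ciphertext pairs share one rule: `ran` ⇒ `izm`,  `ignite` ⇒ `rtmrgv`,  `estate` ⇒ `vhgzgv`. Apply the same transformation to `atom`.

Each pair mirrors across the alphabet (r↔i, a↔z, n↔m): positions sum to 25. This is the alphabet-reversal cipher (Atbash): a becomes z, b becomes y, etc.
On atom: a↔z, t↔g, o↔l, m↔n.

zgln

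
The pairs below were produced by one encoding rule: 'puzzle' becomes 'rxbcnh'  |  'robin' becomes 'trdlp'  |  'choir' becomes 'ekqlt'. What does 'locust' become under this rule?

nrexuw

A repeating key of period 2 is used — shifts +2, +3 over and over.
Applying it to locust: l+2=n, o+3=r, c+2=e, u+3=x, s+2=u, t+3=w.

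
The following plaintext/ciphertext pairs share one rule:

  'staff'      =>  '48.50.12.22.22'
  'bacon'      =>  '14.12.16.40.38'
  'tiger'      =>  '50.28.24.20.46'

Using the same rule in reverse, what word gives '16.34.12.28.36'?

The formula is n = 2×(alphabet index, a=1) + 10.
Decoding 16.34.12.28.36: 16→(16−10)÷2=3=c, 34→(34−10)÷2=12=l, 12→(12−10)÷2=1=a, 28→(28−10)÷2=9=i, 36→(36−10)÷2=13=m.

claim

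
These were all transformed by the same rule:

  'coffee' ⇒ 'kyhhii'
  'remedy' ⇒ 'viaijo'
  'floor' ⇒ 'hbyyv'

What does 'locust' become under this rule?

This is an affine cipher: with a=0,…,z=25, each position x becomes (25x+12) mod 26.
Applying it to locust: l(11)→25·11+12≡1=b; o(14)→25·14+12≡24=y; c(2)→25·2+12≡10=k; u(20)→25·20+12≡18=s; s(18)→25·18+12≡20=u; t(19)→25·19+12≡19=t (all mod 26).

byksut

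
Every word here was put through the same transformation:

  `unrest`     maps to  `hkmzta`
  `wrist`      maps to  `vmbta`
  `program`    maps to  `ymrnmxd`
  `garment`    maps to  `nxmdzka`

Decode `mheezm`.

rubber

Treating letters as 0–25, the rule is x ↦ 7x + 23 (mod 26).
Undoing it on mheezm: m(12)→15·(12−23)≡17=r; h(7)→15·(7−23)≡20=u; e(4)→15·(4−23)≡1=b; e(4)→15·(4−23)≡1=b; z(25)→15·(25−23)≡4=e; m(12)→15·(12−23)≡17=r (all mod 26).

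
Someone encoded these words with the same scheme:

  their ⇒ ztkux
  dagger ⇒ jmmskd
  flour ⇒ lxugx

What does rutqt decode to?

A repeating key of period 2 is used — shifts +6, +12 over and over.
Reversing it on rutqt: r−6=l, u−12=i, t−6=n, q−12=e, t−6=n.

linen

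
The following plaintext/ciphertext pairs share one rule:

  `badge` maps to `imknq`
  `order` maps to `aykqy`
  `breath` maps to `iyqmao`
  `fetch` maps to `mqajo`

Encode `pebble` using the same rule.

wqiisq

The shift depends on letter class: consonant b→i is +7, but vowel a→m is +12. The rule splits by letter class: vowels +12, consonants +7.
On pebble: p(cons)+7=w, e(vowel)+12=q, b(cons)+7=i, b(cons)+7=i, l(cons)+7=s, e(vowel)+12=q.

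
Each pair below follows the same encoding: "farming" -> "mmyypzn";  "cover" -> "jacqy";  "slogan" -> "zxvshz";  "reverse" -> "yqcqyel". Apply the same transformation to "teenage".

aqlzhsl

Shifts by position in farming: pos 0: f→m (+7), pos 1: a→m (+12), pos 2: r→y (+7), pos 3: m→y (+12) — repeating every 2. It's a Vigenère-style cipher with numeric key [7,12]: position i shifts by key[i mod 2].
Applying it to teenage: t+7=a, e+12=q, e+7=l, n+12=z, a+7=h, g+12=s, e+7=l.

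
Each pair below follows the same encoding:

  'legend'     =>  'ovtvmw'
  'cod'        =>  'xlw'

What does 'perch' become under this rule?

Each pair mirrors across the alphabet (l↔o, e↔v, g↔t): positions sum to 25. Each letter is replaced by its mirror in the alphabet: a↔z, b↔y, c↔x, and so on (the Atbash cipher).
Applying it to perch: p↔k, e↔v, r↔i, c↔x, h↔s.

kvixs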